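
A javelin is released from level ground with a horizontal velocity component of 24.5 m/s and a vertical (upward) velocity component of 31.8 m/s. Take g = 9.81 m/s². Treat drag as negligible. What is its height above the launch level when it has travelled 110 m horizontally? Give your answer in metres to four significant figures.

43.90 m

At x = 110 m, t = x/vₓ = 110/24.50 = 4.490 s.
Height: y = v_y0 t − ½ g t² = 31.80 × 4.490 − 4.905 × 4.490² = 142.8 − 98.88 = 43.90 m.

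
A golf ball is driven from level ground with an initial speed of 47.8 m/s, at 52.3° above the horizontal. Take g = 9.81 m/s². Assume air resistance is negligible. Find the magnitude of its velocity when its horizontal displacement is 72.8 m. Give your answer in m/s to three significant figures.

32.2 m/s

Horizontal component vₓ = 47.80 cos 52.3° = 29.23 m/s; vertical v_y0 = 47.80 sin 52.3° = 37.82 m/s.
At x = 72.8 m, t = x/vₓ = 72.8/29.23 = 2.491 s.
Vertical velocity there: v_y = v_y0 − g t = 37.82 − 9.81 × 2.491 = 13.39 m/s.
Speed: √(vₓ² + v_y²) = √(29.23² + 13.39²) = 32.15 m/s.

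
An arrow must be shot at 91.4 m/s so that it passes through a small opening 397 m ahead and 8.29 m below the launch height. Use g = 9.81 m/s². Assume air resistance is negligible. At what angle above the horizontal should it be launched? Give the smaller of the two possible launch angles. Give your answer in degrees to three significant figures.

12.6°

Trajectory: y = x tanθ − g x² (1 + tan²θ)/(2v₀²). With x = 397, y = −8.29, v₀ = 91.4, g = 9.81:
92.54 tan²θ − 397 tanθ + (84.25) = 0.
tanθ = [397 ± √(397² − 4 × 92.54 × (84.25))] / (2 × 92.54) = (397 ± 355.6) / 185.1, giving tanθ = 0.2239 or 4.066.
θ = 12.62° or 76.18°; the smaller is 12.62°.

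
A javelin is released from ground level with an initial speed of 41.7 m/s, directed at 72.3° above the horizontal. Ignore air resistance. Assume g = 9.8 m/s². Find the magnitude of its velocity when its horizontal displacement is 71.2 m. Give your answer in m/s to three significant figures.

19.9 m/s

Resolve: vₓ = 41.70 cos 72.3° = 12.68 m/s and v_y0 = 41.70 sin 72.3° = 39.73 m/s.
Time to reach x = 71.2 m: t = x/vₓ = 71.2/12.68 = 5.616 s.
Vertical velocity there: v_y = v_y0 − g t = 39.73 − 9.80 × 5.616 = −15.31 m/s.
Speed: √(vₓ² + v_y²) = √(12.68² + 15.31²) = 19.88 m/s.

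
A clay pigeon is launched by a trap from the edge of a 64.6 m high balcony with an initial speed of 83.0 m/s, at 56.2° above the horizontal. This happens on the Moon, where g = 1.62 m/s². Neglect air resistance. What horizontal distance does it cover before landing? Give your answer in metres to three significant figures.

vₓ = 83.00 cos 56.2° = 46.17 m/s; v_y0 = 83.00 sin 56.2° = 68.97 m/s.
With up positive and y = 0 at the ground: y(t) = 64.6 + (68.97) t − 0.8100 t². Setting y = 0 and taking the positive root: t = [68.97 + √(68.97² + 2·1.62·64.6)] / 1.62 = (68.97 + 70.47) / 1.62 = 86.08 s.
Horizontal distance: R = vₓ t = 46.17 × 86.08 = 3974 m.

3970 m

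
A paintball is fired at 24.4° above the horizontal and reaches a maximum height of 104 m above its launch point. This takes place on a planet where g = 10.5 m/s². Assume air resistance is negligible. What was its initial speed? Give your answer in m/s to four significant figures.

At the peak v_y = 0, so v_y0 = √(2gH) = √(2 × 10.5 × 104) = 46.73 m/s.
v_y0 = v₀ sin θ ⇒ v₀ = 46.73 / sin 24.4° = 113.1 m/s.

113.1 m/s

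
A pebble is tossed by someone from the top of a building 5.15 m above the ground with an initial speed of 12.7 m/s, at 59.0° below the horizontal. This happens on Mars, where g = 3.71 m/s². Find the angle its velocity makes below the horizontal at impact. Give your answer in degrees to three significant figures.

62.4°

Components: vₓ = 12.70 cos 59.0° = 6.541 m/s, v_y0 = −10.89 m/s (downward).
The projectile lands when y = 5.15 + (−10.89) t − ½·3.71·t² = 0. Positive root: t = (−10.89 + √(10.89² + 2·3.71·5.15)) / 3.71 = (−10.89 + 12.52) / 3.71 = 0.4401 s.
At impact: v_y = v_y0 − g t = −12.52 m/s; vₓ = 6.541 m/s.
Angle below horizontal: arctan(|v_y|/vₓ) = arctan(12.52/6.541) = 62.41°.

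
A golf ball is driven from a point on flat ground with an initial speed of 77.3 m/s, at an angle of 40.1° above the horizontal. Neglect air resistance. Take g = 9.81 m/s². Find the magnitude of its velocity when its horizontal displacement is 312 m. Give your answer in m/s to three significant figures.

Resolve: vₓ = 77.30 cos 40.1° = 59.13 m/s and v_y0 = 77.30 sin 40.1° = 49.79 m/s.
At x = 312 m, t = x/vₓ = 312/59.13 = 5.277 s.
Vertical velocity there: v_y = v_y0 − g t = 49.79 − 9.81 × 5.277 = −1.973 m/s.
Speed: √(vₓ² + v_y²) = √(59.13² + 1.973²) = 59.16 m/s.

59.2 m/s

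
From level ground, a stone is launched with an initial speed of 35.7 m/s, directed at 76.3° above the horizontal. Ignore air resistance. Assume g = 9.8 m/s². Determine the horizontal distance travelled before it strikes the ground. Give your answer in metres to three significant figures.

59.8 m

Components: vₓ = 35.70 cos 76.3° = 8.455 m/s, v_y0 = 35.70 sin 76.3° = 34.68 m/s.
Time aloft: T = 2 v_y0 / g = 2 × 34.68 / 9.80 = 7.078 s.
Range: R = vₓ T = 8.455 × 7.078 = 59.85 m.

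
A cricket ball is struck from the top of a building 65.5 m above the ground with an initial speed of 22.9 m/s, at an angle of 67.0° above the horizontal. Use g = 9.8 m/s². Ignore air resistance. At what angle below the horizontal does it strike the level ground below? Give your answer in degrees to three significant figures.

Resolve: vₓ = 22.90 cos 67.0° = 8.948 m/s and v_y0 = 22.90 sin 67.0° = 21.08 m/s.
The projectile lands when y = 65.5 + (21.08) t − ½·9.80·t² = 0. Positive root: t = (21.08 + √(21.08² + 2·9.80·65.5)) / 9.80 = (21.08 + 41.57) / 9.80 = 6.393 s.
At impact: v_y = v_y0 − g t = −41.57 m/s; vₓ = 8.948 m/s.
Angle below horizontal: arctan(|v_y|/vₓ) = arctan(41.57/8.948) = 77.85°.

77.9°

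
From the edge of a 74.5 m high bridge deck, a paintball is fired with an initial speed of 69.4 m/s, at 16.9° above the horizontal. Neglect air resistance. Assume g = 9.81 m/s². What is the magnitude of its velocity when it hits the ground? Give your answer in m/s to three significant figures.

79.2 m/s

Resolve: vₓ = 69.40 cos 16.9° = 66.40 m/s and v_y0 = 69.40 sin 16.9° = 20.17 m/s.
With up positive and y = 0 at the ground: y(t) = 74.5 + (20.17) t − 4.905 t². Setting y = 0 and taking the positive root: t = [20.17 + √(20.17² + 2·9.81·74.5)] / 9.81 = (20.17 + 43.23) / 9.81 = 6.463 s.
Vertical velocity at impact: v_y = v_y0 − g t = 20.17 − 9.81 × 6.463 = −43.23 m/s.
Speed: |v| = √(vₓ² + v_y²) = √(66.40² + 43.23²) = 79.23 m/s.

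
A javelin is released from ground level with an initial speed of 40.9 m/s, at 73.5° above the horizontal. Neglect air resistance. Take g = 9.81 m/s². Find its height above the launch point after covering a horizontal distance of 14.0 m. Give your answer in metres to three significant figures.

Horizontal component vₓ = 40.90 cos 73.5° = 11.62 m/s; vertical v_y0 = 40.90 sin 73.5° = 39.22 m/s.
Time to reach x = 14.0 m: t = x/vₓ = 14.0/11.62 = 1.205 s.
Height: y = v_y0 t − ½ g t² = 39.22 × 1.205 − 4.905 × 1.205² = 47.26 − 7.125 = 40.14 m.

40.1 m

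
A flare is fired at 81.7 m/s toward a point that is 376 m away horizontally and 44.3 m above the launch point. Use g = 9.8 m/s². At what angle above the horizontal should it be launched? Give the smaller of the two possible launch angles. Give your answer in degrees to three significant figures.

Trajectory: y = x tanθ − g x² (1 + tan²θ)/(2v₀²). With x = 376, y = 44.3, v₀ = 81.7, g = 9.80:
103.8 tan²θ − 376 tanθ + (148.1) = 0.
tanθ = [376 ± √(376² − 4 × 103.8 × (148.1))] / (2 × 103.8) = (376 ± 282.7) / 207.6, giving tanθ = 0.4496 or 3.173.
θ = 24.21° or 72.51°; the smaller is 24.21°.

24.2°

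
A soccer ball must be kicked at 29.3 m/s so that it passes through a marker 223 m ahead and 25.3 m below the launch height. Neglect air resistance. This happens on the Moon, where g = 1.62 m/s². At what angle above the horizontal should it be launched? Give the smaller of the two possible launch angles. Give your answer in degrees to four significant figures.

Trajectory: y = x tanθ − g x² (1 + tan²θ)/(2v₀²). With x = 223, y = −25.3, v₀ = 29.3, g = 1.62:
46.92 tan²θ − 223 tanθ + (21.62) = 0.
tanθ = [223 ± √(223² − 4 × 46.92 × (21.62))] / (2 × 46.92) = (223 ± 213.7) / 93.84, giving tanθ = 0.09901 or 4.654.
θ = 5.655° or 77.87°; the smaller is 5.655°.

5.655°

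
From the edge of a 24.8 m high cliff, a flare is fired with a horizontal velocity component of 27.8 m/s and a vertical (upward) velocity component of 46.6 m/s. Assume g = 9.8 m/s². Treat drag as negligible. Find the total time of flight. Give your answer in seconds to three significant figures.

The projectile lands when y = 24.8 + (46.60) t − ½·9.80·t² = 0. Positive root: t = (46.60 + √(46.60² + 2·9.80·24.8)) / 9.80 = (46.60 + 51.55) / 9.80 = 10.02 s.

10.0 s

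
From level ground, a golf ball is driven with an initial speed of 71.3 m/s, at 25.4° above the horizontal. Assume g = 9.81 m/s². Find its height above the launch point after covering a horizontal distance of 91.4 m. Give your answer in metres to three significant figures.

Components: vₓ = 71.30 cos 25.4° = 64.41 m/s, v_y0 = 71.30 sin 25.4° = 30.58 m/s.
Time to reach x = 91.4 m: t = x/vₓ = 91.4/64.41 = 1.419 s.
Height: y = v_y0 t − ½ g t² = 30.58 × 1.419 − 4.905 × 1.419² = 43.40 − 9.878 = 33.52 m.

33.5 m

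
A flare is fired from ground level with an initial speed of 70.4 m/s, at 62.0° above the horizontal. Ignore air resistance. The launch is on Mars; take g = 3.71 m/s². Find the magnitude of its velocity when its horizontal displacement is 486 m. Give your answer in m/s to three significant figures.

Horizontal component vₓ = 70.40 cos 62.0° = 33.05 m/s; vertical v_y0 = 70.40 sin 62.0° = 62.16 m/s.
x = vₓ t ⇒ t = 486/33.05 = 14.70 s.
Vertical velocity there: v_y = v_y0 − g t = 62.16 − 3.71 × 14.70 = 7.605 m/s.
Speed: √(vₓ² + v_y²) = √(33.05² + 7.605²) = 33.91 m/s.

33.9 m/s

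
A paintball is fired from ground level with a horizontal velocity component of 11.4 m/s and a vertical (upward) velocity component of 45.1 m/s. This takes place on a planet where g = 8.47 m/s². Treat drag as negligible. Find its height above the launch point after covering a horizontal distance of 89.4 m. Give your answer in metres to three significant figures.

Time to reach x = 89.4 m: t = x/vₓ = 89.4/11.40 = 7.842 s.
Height: y = v_y0 t − ½ g t² = 45.10 × 7.842 − 4.235 × 7.842² = 353.7 − 260.4 = 93.23 m.

93.2 m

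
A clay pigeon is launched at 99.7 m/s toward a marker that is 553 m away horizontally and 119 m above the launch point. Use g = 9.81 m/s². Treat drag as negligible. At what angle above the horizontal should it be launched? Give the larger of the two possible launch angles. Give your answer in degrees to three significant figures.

72.0°

Trajectory: y = x tanθ − g x² (1 + tan²θ)/(2v₀²). With x = 553, y = 119, v₀ = 99.7, g = 9.81:
150.9 tan²θ − 553 tanθ + (269.9) = 0.
tanθ = [553 ± √(553² − 4 × 150.9 × (269.9))] / (2 × 150.9) = (553 ± 378.0) / 301.8, giving tanθ = 0.5798 or 3.085.
θ = 30.11° or 72.04°; the larger is 72.04°.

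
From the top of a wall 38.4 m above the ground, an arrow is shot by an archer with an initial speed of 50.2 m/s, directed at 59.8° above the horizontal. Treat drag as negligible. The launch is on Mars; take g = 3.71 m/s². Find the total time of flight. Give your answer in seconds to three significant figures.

24.2 s

Resolve: vₓ = 50.20 cos 59.8° = 25.25 m/s and v_y0 = 50.20 sin 59.8° = 43.39 m/s.
With up positive and y = 0 at the ground: y(t) = 38.4 + (43.39) t − 1.855 t². Setting y = 0 and taking the positive root: t = [43.39 + √(43.39² + 2·3.71·38.4)] / 3.71 = (43.39 + 46.55) / 3.71 = 24.24 s.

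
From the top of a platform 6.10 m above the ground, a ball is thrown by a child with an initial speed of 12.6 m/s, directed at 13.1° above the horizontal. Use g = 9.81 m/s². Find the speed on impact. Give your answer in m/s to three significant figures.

vₓ = 12.60 cos 13.1° = 12.27 m/s; v_y0 = 12.60 sin 13.1° = 2.856 m/s.
With up positive and y = 0 at the ground: y(t) = 6.10 + (2.856) t − 4.905 t². Setting y = 0 and taking the positive root: t = [2.856 + √(2.856² + 2·9.81·6.10)] / 9.81 = (2.856 + 11.31) / 9.81 = 1.444 s.
Vertical velocity at impact: v_y = v_y0 − g t = 2.856 − 9.81 × 1.444 = −11.31 m/s.
Speed: |v| = √(vₓ² + v_y²) = √(12.27² + 11.31²) = 16.69 m/s.

16.7 m/s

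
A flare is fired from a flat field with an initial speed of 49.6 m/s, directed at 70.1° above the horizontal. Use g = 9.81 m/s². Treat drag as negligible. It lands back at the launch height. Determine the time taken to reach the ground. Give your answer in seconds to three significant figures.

9.51 s

Components: vₓ = 49.60 cos 70.1° = 16.88 m/s, v_y0 = 49.60 sin 70.1° = 46.64 m/s.
It returns to y = 0 when t = 2 v_y0 / g = 2(46.64)/9.81 = 9.508 s.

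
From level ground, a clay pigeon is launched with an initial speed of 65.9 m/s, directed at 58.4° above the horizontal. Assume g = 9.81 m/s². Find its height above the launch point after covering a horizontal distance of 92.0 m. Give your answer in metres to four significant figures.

Resolve: vₓ = 65.90 cos 58.4° = 34.53 m/s and v_y0 = 65.90 sin 58.4° = 56.13 m/s.
At x = 92.0 m, t = x/vₓ = 92.0/34.53 = 2.664 s.
Height: y = v_y0 t − ½ g t² = 56.13 × 2.664 − 4.905 × 2.664² = 149.5 − 34.82 = 114.7 m.

114.7 m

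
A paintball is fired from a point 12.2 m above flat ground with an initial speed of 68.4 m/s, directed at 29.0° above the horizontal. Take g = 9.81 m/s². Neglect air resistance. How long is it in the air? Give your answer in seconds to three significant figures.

Components: vₓ = 68.40 cos 29.0° = 59.82 m/s, v_y0 = 68.40 sin 29.0° = 33.16 m/s.
The projectile lands when y = 12.2 + (33.16) t − ½·9.81·t² = 0. Positive root: t = (33.16 + √(33.16² + 2·9.81·12.2)) / 9.81 = (33.16 + 36.59) / 9.81 = 7.110 s.

7.11 s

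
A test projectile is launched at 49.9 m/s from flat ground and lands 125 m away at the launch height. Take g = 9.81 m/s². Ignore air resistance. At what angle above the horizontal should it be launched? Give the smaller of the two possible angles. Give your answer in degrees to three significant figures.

14.8°

R = v₀² sin 2θ / g gives sin 2θ = gR/v₀² = 9.81·125/49.9² = 0.4925.
2θ = 29.50° or 180° − 29.50° = 150.5°, so θ = 14.75° or 75.25°.
The smaller angle is 14.75°.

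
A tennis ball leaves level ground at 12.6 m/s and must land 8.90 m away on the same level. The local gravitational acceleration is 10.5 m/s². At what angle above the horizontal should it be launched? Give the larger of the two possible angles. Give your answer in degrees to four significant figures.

R = v₀² sin 2θ / g gives sin 2θ = gR/v₀² = 10.5·8.90/12.6² = 0.5886.
2θ = 36.06° or 180° − 36.06° = 143.9°, so θ = 18.03° or 71.97°.
The larger angle is 71.97°.

71.97°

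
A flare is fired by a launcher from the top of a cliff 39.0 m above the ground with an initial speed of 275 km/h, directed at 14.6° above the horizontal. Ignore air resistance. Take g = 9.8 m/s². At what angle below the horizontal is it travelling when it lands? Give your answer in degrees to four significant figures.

24.50°

Convert: 275 km/h = 275/3.6 = 76.39 m/s.
Components: vₓ = 76.39 cos 14.6° = 73.92 m/s, v_y0 = 76.39 sin 14.6° = 19.26 m/s.
The projectile lands when y = 39.0 + (19.26) t − ½·9.80·t² = 0. Positive root: t = (19.26 + √(19.26² + 2·9.80·39.0)) / 9.80 = (19.26 + 33.69) / 9.80 = 5.403 s.
At impact: v_y = v_y0 − g t = −33.69 m/s; vₓ = 73.92 m/s.
Angle below horizontal: arctan(|v_y|/vₓ) = arctan(33.69/73.92) = 24.50°.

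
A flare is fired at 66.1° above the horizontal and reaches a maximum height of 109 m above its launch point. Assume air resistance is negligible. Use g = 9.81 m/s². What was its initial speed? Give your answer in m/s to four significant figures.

50.58 m/s

At the peak v_y = 0, so v_y0 = √(2gH) = √(2 × 9.81 × 109) = 46.24 m/s.
v_y0 = v₀ sin θ ⇒ v₀ = 46.24 / sin 66.1° = 50.58 m/s.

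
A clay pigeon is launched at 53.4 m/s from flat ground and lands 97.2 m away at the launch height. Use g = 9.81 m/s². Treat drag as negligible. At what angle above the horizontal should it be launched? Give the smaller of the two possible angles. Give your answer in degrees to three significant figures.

R = v₀² sin 2θ / g gives sin 2θ = gR/v₀² = 9.81·97.2/53.4² = 0.3344.
2θ = 19.54° or 180° − 19.54° = 160.5°, so θ = 9.768° or 80.23°.
The smaller angle is 9.768°.

9.77°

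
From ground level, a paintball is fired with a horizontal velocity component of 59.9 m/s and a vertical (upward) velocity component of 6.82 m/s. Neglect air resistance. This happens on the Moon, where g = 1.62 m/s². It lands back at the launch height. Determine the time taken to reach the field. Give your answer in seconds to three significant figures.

It returns to y = 0 when t = 2 v_y0 / g = 2(6.820)/1.62 = 8.420 s.

8.42 s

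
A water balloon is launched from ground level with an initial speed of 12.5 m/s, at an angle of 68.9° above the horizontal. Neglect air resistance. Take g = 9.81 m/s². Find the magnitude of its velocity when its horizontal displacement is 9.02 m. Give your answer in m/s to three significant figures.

9.18 m/s

vₓ = 12.50 cos 68.9° = 4.500 m/s; v_y0 = 12.50 sin 68.9° = 11.66 m/s.
At x = 9.02 m, t = x/vₓ = 9.02/4.500 = 2.004 s.
Vertical velocity there: v_y = v_y0 − g t = 11.66 − 9.81 × 2.004 = −8.002 m/s.
Speed: √(vₓ² + v_y²) = √(4.500² + 8.002²) = 9.180 m/s.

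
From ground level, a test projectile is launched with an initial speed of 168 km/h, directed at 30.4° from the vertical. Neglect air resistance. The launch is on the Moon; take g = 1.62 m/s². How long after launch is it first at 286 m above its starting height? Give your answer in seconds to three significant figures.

Convert: 168 km/h = 168/3.6 = 46.67 m/s.
Horizontal component vₓ = 46.67 sin 30.4° = 23.61 m/s; vertical v_y0 = 46.67 cos 30.4° = 40.25 m/s.
Set y = v_y0 t − ½ g t² = 286: 0.8100 t² − 40.25 t + 286 = 0.
t = [40.25 ± √(40.25² − 2·1.62·286)] / 1.62 = (40.25 ± 26.33) / 1.62, so t = 8.591 s or t = 41.10 s.
The first (ascending) time is 8.591 s.

8.59 s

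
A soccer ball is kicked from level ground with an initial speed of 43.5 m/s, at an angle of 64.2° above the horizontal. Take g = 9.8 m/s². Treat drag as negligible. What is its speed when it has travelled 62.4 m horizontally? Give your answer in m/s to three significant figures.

Horizontal component vₓ = 43.50 cos 64.2° = 18.93 m/s; vertical v_y0 = 43.50 sin 64.2° = 39.16 m/s.
Time to reach x = 62.4 m: t = x/vₓ = 62.4/18.93 = 3.296 s.
Vertical velocity there: v_y = v_y0 − g t = 39.16 − 9.80 × 3.296 = 6.864 m/s.
Speed: √(vₓ² + v_y²) = √(18.93² + 6.864²) = 20.14 m/s.

20.1 m/s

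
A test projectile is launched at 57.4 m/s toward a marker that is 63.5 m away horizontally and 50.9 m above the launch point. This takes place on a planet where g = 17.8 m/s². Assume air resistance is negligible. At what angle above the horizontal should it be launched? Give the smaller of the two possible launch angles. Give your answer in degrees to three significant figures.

Trajectory: y = x tanθ − g x² (1 + tan²θ)/(2v₀²). With x = 63.5, y = 50.9, v₀ = 57.4, g = 17.8:
10.89 tan²θ − 63.5 tanθ + (61.79) = 0.
tanθ = [63.5 ± √(63.5² − 4 × 10.89 × (61.79))] / (2 × 10.89) = (63.5 ± 36.61) / 21.78, giving tanθ = 1.235 or 4.595.
θ = 50.99° or 77.72°; the smaller is 50.99°.

51.0°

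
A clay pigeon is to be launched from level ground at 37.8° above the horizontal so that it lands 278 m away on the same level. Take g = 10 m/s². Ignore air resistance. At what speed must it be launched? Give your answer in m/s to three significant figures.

On level ground R = v₀² sin 2θ / g ⇒ v₀ = √(gR / sin 2θ).
v₀ = √(10.0 × 278 / sin 75.60°) = √(2780 / 0.9686) = √2870.2 = 53.57 m/s.

53.6 m/s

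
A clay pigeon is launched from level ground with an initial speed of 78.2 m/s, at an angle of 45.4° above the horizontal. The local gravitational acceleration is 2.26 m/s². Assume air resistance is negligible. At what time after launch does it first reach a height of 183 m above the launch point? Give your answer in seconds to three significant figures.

3.54 s

Horizontal component vₓ = 78.20 cos 45.4° = 54.91 m/s; vertical v_y0 = 78.20 sin 45.4° = 55.68 m/s.
Require v_y0 t − ½ g t² = 183, i.e. 1.130 t² − 55.68 t + 183 = 0.
Quadratic formula: t = (55.68 ± √2273.2) / 2.26 = (55.68 ± 47.68) / 2.26 → t = 3.541 s or 45.73 s.
The first (ascending) time is 3.541 s.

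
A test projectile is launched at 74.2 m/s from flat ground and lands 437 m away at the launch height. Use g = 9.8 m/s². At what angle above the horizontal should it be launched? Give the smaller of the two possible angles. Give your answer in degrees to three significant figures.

25.5°

From R = (v₀²/g) sin 2θ: sin 2θ = 9.80 × 437 / 5505.6 = 0.7779.
2θ = 51.06° or 180° − 51.06° = 128.9°, so θ = 25.53° or 64.47°.
The smaller angle is 25.53°.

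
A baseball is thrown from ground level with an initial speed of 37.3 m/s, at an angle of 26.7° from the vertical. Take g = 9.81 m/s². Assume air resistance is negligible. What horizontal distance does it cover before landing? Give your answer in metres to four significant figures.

113.9 m

Horizontal component vₓ = 37.30 sin 26.7° = 16.76 m/s; vertical v_y0 = 37.30 cos 26.7° = 33.32 m/s.
Time aloft: T = 2 v_y0 / g = 2 × 33.32 / 9.81 = 6.794 s.
Horizontal distance R = vₓ T = 16.76 × 6.794 = 113.9 m.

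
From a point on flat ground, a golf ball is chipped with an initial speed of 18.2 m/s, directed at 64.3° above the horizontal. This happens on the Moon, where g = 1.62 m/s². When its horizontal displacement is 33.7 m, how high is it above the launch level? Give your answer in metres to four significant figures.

55.26 m

Horizontal component vₓ = 18.20 cos 64.3° = 7.893 m/s; vertical v_y0 = 18.20 sin 64.3° = 16.40 m/s.
At x = 33.7 m, t = x/vₓ = 33.7/7.893 = 4.270 s.
Height: y = v_y0 t − ½ g t² = 16.40 × 4.270 − 0.8100 × 4.270² = 70.02 − 14.77 = 55.26 m.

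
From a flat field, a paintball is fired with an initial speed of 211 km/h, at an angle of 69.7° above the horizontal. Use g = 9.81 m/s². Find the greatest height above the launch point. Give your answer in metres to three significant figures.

154 m

Convert: 211 km/h = 211/3.6 = 58.61 m/s.
Components: vₓ = 58.61 cos 69.7° = 20.33 m/s, v_y0 = 58.61 sin 69.7° = 54.97 m/s.
At the apex v_y = 0, so H = v_y0²/(2g) = 54.97²/19.62 = 154.0 m.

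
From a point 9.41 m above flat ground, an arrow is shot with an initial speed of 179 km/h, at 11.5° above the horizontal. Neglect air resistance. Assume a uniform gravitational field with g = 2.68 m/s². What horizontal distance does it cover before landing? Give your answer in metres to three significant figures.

402 m

Convert: 179 km/h = 179/3.6 = 49.72 m/s.
Components: vₓ = 49.72 cos 11.5° = 48.72 m/s, v_y0 = 49.72 sin 11.5° = 9.913 m/s.
With up positive and y = 0 at the ground: y(t) = 9.41 + (9.913) t − 1.340 t². Setting y = 0 and taking the positive root: t = [9.913 + √(9.913² + 2·2.68·9.41)] / 2.68 = (9.913 + 12.19) / 2.68 = 8.249 s.
Horizontal distance: R = vₓ t = 48.72 × 8.249 = 401.9 m.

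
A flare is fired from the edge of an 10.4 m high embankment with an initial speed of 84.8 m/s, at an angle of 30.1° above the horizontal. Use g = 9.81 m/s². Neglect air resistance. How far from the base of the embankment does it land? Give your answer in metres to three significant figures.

Resolve: vₓ = 84.80 cos 30.1° = 73.36 m/s and v_y0 = 84.80 sin 30.1° = 42.53 m/s.
The projectile lands when y = 10.4 + (42.53) t − ½·9.81·t² = 0. Positive root: t = (42.53 + √(42.53² + 2·9.81·10.4)) / 9.81 = (42.53 + 44.86) / 9.81 = 8.908 s.
Horizontal distance: R = vₓ t = 73.36 × 8.908 = 653.6 m.

654 m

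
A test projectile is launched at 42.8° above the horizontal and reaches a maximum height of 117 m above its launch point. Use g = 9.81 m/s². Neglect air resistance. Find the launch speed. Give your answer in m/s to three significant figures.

At the peak v_y = 0, so v_y0 = √(2gH) = √(2 × 9.81 × 117) = 47.91 m/s.
v_y0 = v₀ sin θ ⇒ v₀ = 47.91 / sin 42.8° = 70.52 m/s.

70.5 m/s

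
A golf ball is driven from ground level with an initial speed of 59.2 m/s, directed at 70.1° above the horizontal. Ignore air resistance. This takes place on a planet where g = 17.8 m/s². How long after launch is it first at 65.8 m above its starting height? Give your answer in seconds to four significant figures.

1.582 s

Horizontal component vₓ = 59.20 cos 70.1° = 20.15 m/s; vertical v_y0 = 59.20 sin 70.1° = 55.67 m/s.
Set y = v_y0 t − ½ g t² = 65.8: 8.900 t² − 55.67 t + 65.8 = 0.
t = [55.67 ± √(55.67² − 2·17.8·65.8)] / 17.8 = (55.67 ± 27.50) / 17.8, so t = 1.582 s or t = 4.672 s.
The first (ascending) time is 1.582 s.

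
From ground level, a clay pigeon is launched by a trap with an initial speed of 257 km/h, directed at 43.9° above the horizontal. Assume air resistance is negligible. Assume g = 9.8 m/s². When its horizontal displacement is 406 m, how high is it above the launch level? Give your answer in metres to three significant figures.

85.5 m

Convert: 257 km/h = 257/3.6 = 71.39 m/s.
Resolve: vₓ = 71.39 cos 43.9° = 51.44 m/s and v_y0 = 71.39 sin 43.9° = 49.50 m/s.
Time to reach x = 406 m: t = x/vₓ = 406/51.44 = 7.893 s.
Height: y = v_y0 t − ½ g t² = 49.50 × 7.893 − 4.900 × 7.893² = 390.7 − 305.3 = 85.45 m.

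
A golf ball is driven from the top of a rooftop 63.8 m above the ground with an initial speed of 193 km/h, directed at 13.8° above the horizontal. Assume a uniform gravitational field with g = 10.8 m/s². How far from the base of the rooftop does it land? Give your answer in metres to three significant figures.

251 m

Convert: 193 km/h = 193/3.6 = 53.61 m/s.
vₓ = 53.61 cos 13.8° = 52.06 m/s; v_y0 = 53.61 sin 13.8° = 12.79 m/s.
Vertical motion (up positive, ground at y = 0): 5.400 t² − (12.79) t − 63.8 = 0, so t = (12.79 + √(12.79² + 2·10.8·63.8)) / 10.8 = (12.79 + 39.26) / 10.8 = 4.820 s.
Horizontal distance: R = vₓ t = 52.06 × 4.820 = 250.9 m.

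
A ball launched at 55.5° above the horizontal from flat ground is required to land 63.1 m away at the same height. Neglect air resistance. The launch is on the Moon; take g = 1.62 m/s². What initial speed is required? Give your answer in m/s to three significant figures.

10.5 m/s

On level ground R = v₀² sin 2θ / g ⇒ v₀ = √(gR / sin 2θ).
v₀ = √(1.62 × 63.1 / sin 111.0°) = √(102.2 / 0.9336) = √109.49 = 10.46 m/s.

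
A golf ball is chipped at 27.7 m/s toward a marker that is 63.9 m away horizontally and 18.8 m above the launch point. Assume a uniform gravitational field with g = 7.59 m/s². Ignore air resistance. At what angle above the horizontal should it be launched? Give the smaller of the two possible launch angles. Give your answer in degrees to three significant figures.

39.5°

Trajectory: y = x tanθ − g x² (1 + tan²θ)/(2v₀²). With x = 63.9, y = 18.8, v₀ = 27.7, g = 7.59:
20.20 tan²θ − 63.9 tanθ + (39.00) = 0.
tanθ = [63.9 ± √(63.9² − 4 × 20.20 × (39.00))] / (2 × 20.20) = (63.9 ± 30.55) / 40.39, giving tanθ = 0.8258 or 2.338.
θ = 39.55° or 66.85°; the smaller is 39.55°.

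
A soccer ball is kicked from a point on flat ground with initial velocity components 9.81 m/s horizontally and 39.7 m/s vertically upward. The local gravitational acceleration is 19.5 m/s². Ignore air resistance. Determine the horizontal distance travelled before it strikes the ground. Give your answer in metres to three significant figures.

Flight time T = 2 v_y0 / g = 4.072 s.
Horizontal distance R = vₓ T = 9.810 × 4.072 = 39.94 m.

39.9 m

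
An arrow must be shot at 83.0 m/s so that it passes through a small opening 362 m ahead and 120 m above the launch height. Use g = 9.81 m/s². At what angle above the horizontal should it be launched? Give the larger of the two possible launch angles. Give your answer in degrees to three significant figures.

72.4°

Trajectory: y = x tanθ − g x² (1 + tan²θ)/(2v₀²). With x = 362, y = 120, v₀ = 83.0, g = 9.81:
93.30 tan²θ − 362 tanθ + (213.3) = 0.
tanθ = [362 ± √(362² − 4 × 93.30 × (213.3))] / (2 × 93.30) = (362 ± 226.8) / 186.6, giving tanθ = 0.7245 or 3.155.
θ = 35.93° or 72.41°; the larger is 72.41°.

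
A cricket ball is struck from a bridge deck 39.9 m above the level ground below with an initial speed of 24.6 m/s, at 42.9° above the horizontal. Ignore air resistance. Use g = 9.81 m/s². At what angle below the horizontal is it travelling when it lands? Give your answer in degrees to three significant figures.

61.1°

Components: vₓ = 24.60 cos 42.9° = 18.02 m/s, v_y0 = 24.60 sin 42.9° = 16.75 m/s.
Vertical motion (up positive, ground at y = 0): 4.905 t² − (16.75) t − 39.9 = 0, so t = (16.75 + √(16.75² + 2·9.81·39.9)) / 9.81 = (16.75 + 32.61) / 9.81 = 5.031 s.
At impact: v_y = v_y0 − g t = −32.61 m/s; vₓ = 18.02 m/s.
Angle below horizontal: arctan(|v_y|/vₓ) = arctan(32.61/18.02) = 61.07°.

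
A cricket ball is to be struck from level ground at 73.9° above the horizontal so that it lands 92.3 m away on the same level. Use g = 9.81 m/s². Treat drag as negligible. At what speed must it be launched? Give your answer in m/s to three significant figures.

41.2 m/s

On level ground R = v₀² sin 2θ / g ⇒ v₀ = √(gR / sin 2θ).
v₀ = √(9.81 × 92.3 / sin 147.8°) = √(905.5 / 0.5329) = √1699.2 = 41.22 m/s.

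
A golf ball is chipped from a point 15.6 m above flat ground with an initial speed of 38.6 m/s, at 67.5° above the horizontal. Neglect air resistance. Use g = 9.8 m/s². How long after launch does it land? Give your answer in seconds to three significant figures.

7.69 s

Resolve: vₓ = 38.60 cos 67.5° = 14.77 m/s and v_y0 = 38.60 sin 67.5° = 35.66 m/s.
With up positive and y = 0 at the ground: y(t) = 15.6 + (35.66) t − 4.900 t². Setting y = 0 and taking the positive root: t = [35.66 + √(35.66² + 2·9.80·15.6)] / 9.80 = (35.66 + 39.72) / 9.80 = 7.692 s.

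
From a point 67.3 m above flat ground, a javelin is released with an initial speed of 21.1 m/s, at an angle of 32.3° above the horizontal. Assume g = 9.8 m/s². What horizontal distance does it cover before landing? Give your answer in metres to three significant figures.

89.7 m

vₓ = 21.10 cos 32.3° = 17.84 m/s; v_y0 = 21.10 sin 32.3° = 11.27 m/s.
The projectile lands when y = 67.3 + (11.27) t − ½·9.80·t² = 0. Positive root: t = (11.27 + √(11.27² + 2·9.80·67.3)) / 9.80 = (11.27 + 38.03) / 9.80 = 5.031 s.
Horizontal distance: R = vₓ t = 17.84 × 5.031 = 89.73 m.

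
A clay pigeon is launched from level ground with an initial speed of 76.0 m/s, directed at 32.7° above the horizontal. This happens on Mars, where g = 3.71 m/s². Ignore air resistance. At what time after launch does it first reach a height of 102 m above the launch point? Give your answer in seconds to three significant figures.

vₓ = 76.00 cos 32.7° = 63.95 m/s; v_y0 = 76.00 sin 32.7° = 41.06 m/s.
Height y(t) = 41.06 t − 1.855 t² = 102 gives 1.855 t² − 41.06 t + 102 = 0.
Quadratic formula: t = (41.06 ± √928.94) / 3.71 = (41.06 ± 30.48) / 3.71 → t = 2.852 s or 19.28 s.
The first (ascending) time is 2.852 s.

2.85 s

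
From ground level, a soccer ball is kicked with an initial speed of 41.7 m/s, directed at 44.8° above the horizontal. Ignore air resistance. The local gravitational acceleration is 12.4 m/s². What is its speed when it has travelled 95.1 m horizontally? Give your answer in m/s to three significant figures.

Horizontal component vₓ = 41.70 cos 44.8° = 29.59 m/s; vertical v_y0 = 41.70 sin 44.8° = 29.38 m/s.
x = vₓ t ⇒ t = 95.1/29.59 = 3.214 s.
Vertical velocity there: v_y = v_y0 − g t = 29.38 − 12.4 × 3.214 = −10.47 m/s.
Speed: √(vₓ² + v_y²) = √(29.59² + 10.47²) = 31.39 m/s.

31.4 m/s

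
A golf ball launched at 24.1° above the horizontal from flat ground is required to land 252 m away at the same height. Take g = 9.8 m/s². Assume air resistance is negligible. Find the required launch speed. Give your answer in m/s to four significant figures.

57.56 m/s

Level-ground range: R = v₀² sin(2θ)/g, so v₀ = √(gR / sin 2θ).
v₀ = √(9.80 × 252 / sin 48.20°) = √(2470 / 0.7455) = √3312.8 = 57.56 m/s.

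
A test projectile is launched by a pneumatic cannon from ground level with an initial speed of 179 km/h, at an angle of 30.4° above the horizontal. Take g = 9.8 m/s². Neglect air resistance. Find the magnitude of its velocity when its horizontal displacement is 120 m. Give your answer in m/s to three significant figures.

Convert: 179 km/h = 179/3.6 = 49.72 m/s.
Resolve: vₓ = 49.72 cos 30.4° = 42.89 m/s and v_y0 = 49.72 sin 30.4° = 25.16 m/s.
At x = 120 m, t = x/vₓ = 120/42.89 = 2.798 s.
Vertical velocity there: v_y = v_y0 − g t = 25.16 − 9.80 × 2.798 = −2.260 m/s.
Speed: √(vₓ² + v_y²) = √(42.89² + 2.260²) = 42.95 m/s.

42.9 m/s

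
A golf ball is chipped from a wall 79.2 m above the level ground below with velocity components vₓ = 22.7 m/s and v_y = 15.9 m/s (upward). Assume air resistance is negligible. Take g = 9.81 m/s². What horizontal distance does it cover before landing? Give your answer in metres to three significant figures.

135 m

With up positive and y = 0 at the ground: y(t) = 79.2 + (15.90) t − 4.905 t². Setting y = 0 and taking the positive root: t = [15.90 + √(15.90² + 2·9.81·79.2)] / 9.81 = (15.90 + 42.51) / 9.81 = 5.954 s.
Horizontal distance: R = vₓ t = 22.70 × 5.954 = 135.1 m.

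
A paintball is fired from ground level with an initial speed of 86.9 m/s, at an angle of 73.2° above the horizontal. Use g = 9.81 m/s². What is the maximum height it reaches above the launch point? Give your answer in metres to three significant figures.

vₓ = 86.90 cos 73.2° = 25.12 m/s; v_y0 = 86.90 sin 73.2° = 83.19 m/s.
Maximum height: H = v_y0² / (2g) = 83.19² / (2 × 9.81) = 352.7 m.

353 m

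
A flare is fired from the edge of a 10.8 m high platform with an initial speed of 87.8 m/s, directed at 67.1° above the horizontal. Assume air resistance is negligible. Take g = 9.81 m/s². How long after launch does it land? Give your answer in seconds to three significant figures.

Resolve: vₓ = 87.80 cos 67.1° = 34.17 m/s and v_y0 = 87.80 sin 67.1° = 80.88 m/s.
With up positive and y = 0 at the ground: y(t) = 10.8 + (80.88) t − 4.905 t². Setting y = 0 and taking the positive root: t = [80.88 + √(80.88² + 2·9.81·10.8)] / 9.81 = (80.88 + 82.18) / 9.81 = 16.62 s.

16.6 s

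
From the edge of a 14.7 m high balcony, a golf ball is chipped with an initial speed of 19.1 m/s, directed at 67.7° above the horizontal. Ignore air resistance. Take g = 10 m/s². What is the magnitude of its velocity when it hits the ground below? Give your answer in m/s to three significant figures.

Components: vₓ = 19.10 cos 67.7° = 7.248 m/s, v_y0 = 19.10 sin 67.7° = 17.67 m/s.
Vertical motion (up positive, ground at y = 0): 5.000 t² − (17.67) t − 14.7 = 0, so t = (17.67 + √(17.67² + 2·10.0·14.7)) / 10.0 = (17.67 + 24.62) / 10.0 = 4.229 s.
Vertical velocity at impact: v_y = v_y0 − g t = 17.67 − 10.0 × 4.229 = −24.62 m/s.
Speed: |v| = √(vₓ² + v_y²) = √(7.248² + 24.62²) = 25.67 m/s.

25.7 m/s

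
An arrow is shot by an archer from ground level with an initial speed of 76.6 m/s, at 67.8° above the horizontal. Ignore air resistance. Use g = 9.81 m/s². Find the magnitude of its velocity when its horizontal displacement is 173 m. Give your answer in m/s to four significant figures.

31.44 m/s

Resolve: vₓ = 76.60 cos 67.8° = 28.94 m/s and v_y0 = 76.60 sin 67.8° = 70.92 m/s.
x = vₓ t ⇒ t = 173/28.94 = 5.977 s.
Vertical velocity there: v_y = v_y0 − g t = 70.92 − 9.81 × 5.977 = 12.28 m/s.
Speed: √(vₓ² + v_y²) = √(28.94² + 12.28²) = 31.44 m/s.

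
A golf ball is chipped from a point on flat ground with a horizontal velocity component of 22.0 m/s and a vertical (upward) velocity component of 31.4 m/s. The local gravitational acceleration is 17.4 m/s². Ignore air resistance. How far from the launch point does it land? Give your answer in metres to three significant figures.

Time aloft: T = 2 v_y0 / g = 2 × 31.40 / 17.4 = 3.609 s.
Range: R = vₓ T = 22.00 × 3.609 = 79.40 m.

79.4 m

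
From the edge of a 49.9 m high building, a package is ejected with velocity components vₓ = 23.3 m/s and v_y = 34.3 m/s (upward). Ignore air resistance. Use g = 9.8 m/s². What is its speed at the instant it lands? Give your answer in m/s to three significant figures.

The projectile lands when y = 49.9 + (34.30) t − ½·9.80·t² = 0. Positive root: t = (34.30 + √(34.30² + 2·9.80·49.9)) / 9.80 = (34.30 + 46.42) / 9.80 = 8.236 s.
Vertical velocity at impact: v_y = v_y0 − g t = 34.30 − 9.80 × 8.236 = −46.42 m/s.
Speed: |v| = √(vₓ² + v_y²) = √(23.30² + 46.42²) = 51.94 m/s.

51.9 m/s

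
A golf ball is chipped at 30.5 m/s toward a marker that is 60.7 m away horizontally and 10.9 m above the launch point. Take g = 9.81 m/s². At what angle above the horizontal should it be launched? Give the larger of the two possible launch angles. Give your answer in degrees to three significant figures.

68.2°

Trajectory: y = x tanθ − g x² (1 + tan²θ)/(2v₀²). With x = 60.7, y = 10.9, v₀ = 30.5, g = 9.81:
19.43 tan²θ − 60.7 tanθ + (30.33) = 0.
tanθ = [60.7 ± √(60.7² − 4 × 19.43 × (30.33))] / (2 × 19.43) = (60.7 ± 36.44) / 38.85, giving tanθ = 0.6244 or 2.500.
θ = 31.98° or 68.20°; the larger is 68.20°.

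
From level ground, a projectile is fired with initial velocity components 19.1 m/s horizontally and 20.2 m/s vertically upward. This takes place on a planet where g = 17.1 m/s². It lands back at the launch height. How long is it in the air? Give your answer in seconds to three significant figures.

It returns to y = 0 when t = 2 v_y0 / g = 2(20.20)/17.1 = 2.363 s.

2.36 s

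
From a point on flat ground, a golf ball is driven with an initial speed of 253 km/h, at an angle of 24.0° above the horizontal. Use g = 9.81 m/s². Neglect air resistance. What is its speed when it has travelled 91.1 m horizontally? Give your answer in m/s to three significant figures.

Convert: 253 km/h = 253/3.6 = 70.28 m/s.
Resolve: vₓ = 70.28 cos 24.0° = 64.20 m/s and v_y0 = 70.28 sin 24.0° = 28.58 m/s.
x = vₓ t ⇒ t = 91.1/64.20 = 1.419 s.
Vertical velocity there: v_y = v_y0 − g t = 28.58 − 9.81 × 1.419 = 14.66 m/s.
Speed: √(vₓ² + v_y²) = √(64.20² + 14.66²) = 65.86 m/s.

65.9 m/s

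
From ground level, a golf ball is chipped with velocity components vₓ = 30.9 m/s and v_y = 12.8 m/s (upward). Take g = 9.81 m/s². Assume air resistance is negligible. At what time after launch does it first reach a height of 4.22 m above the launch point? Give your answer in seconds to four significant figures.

0.3871 s

Require v_y0 t − ½ g t² = 4.22, i.e. 4.905 t² − 12.80 t + 4.22 = 0.
Quadratic formula: t = (12.80 ± √81.044) / 9.81 = (12.80 ± 9.002) / 9.81 → t = 0.3871 s or 2.222 s.
The first (ascending) time is 0.3871 s.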